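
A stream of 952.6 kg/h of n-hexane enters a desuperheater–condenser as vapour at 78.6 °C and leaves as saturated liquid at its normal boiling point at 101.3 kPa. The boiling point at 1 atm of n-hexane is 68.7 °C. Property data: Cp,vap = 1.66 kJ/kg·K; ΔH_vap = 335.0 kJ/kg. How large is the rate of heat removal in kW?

Q_c = 93.0 kW

vapour 78.6→68.7 °C: -16.434 kJ/kg
condensation at 68.7 °C: -335 kJ/kg
Δh = -16.434 + -335 = -351.43 kJ/kg
Q = ṁ·Δh = 952.6 kg/h × -351.43 kJ/kg = -334780 kJ/h
|Q| = 92.993 kW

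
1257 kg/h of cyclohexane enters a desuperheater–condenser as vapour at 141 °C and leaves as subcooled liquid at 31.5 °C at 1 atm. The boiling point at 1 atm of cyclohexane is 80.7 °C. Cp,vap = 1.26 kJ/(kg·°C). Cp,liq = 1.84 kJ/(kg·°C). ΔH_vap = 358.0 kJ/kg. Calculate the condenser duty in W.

vapour 141→80.7 °C: -75.978 kJ/kg
condensation at 80.7 °C: -358 kJ/kg
liquid 80.7→31.5 °C: -90.528 kJ/kg
Δh = -75.978 + -358 + -90.528 = -524.51 kJ/kg
Q = ṁ·Δh = 1257 kg/h × -524.51 kJ/kg = -659300 kJ/h
|Q| = 183.14 kW = 183140 W

Q_c = 183000 W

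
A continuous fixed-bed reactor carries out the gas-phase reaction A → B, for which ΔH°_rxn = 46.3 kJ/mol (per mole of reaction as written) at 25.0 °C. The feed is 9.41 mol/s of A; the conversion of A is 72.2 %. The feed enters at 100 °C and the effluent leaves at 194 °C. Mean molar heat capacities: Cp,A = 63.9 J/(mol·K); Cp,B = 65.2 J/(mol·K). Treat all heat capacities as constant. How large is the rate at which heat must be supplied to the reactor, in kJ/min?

Extent of reaction ξ = 0.722 × 9.41 = 6.794 mol/s
Reaction term: ξ·ΔH°_rxn = 6.794 × 46.3 = 314.56 kJ/s
Sensible, feed 100→25 °C: -45.097 kJ/s
Outlet flows (mol/s): A 2.616, B 6.794
Sensible, products 25→194 °C: 103.11 kJ/s
Q = ΔH = 372.58 kJ/s = 372.58 kW
Heat supplied = 22355 kJ/min

Q_in = 22400 kJ/min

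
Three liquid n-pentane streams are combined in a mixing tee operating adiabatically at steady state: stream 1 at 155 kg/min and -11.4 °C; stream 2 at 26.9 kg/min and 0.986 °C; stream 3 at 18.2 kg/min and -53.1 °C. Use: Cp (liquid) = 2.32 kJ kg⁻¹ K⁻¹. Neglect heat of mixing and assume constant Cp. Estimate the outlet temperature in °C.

No heat crosses the boundary, so H_out = H_in.
T_out = Σ ṁᵢCp,ᵢTᵢ / Σ ṁᵢCp,ᵢ
      = -6280 / 464.23 = -13.528 °C

T_out = -13.5 °C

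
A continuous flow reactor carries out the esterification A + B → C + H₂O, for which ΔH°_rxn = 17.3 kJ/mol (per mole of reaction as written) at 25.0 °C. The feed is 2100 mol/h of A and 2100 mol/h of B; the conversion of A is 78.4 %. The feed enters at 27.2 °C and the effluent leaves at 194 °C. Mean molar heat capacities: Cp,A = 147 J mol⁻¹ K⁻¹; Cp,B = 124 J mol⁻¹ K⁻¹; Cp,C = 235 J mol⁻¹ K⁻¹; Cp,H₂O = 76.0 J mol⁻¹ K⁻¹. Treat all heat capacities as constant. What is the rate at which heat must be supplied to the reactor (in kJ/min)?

Extent of reaction ξ = 0.784 × 2100 = 1646.4 mol/h
Reaction term: ξ·ΔH°_rxn = 1646.4 × 17.3 = 28483 kJ/h
Sensible, feed 27.2→25 °C: -1252 kJ/h
Outlet flows (mol/h): A 453.6, B 453.6, C 1646.4, H₂O 1646.4
Sensible, products 25→194 °C: 107310 kJ/h
Q = ΔH = 134540 kJ/h = 37.372 kW
Heat supplied = 2242.3 kJ/min

Q_in = 2240 kJ/min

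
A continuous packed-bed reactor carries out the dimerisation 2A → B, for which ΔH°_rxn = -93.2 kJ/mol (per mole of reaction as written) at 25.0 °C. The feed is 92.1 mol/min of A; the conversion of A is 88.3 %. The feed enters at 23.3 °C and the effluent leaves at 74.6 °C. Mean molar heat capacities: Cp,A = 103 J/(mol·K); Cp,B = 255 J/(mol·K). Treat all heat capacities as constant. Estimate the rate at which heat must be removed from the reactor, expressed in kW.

Q_out = 53.4 kW

Extent of reaction ξ = 0.883 × 92.1 / 2 = 40.662 mol/min
Reaction term: ξ·ΔH°_rxn = 40.662 × -93.2 = -3789.7 kJ/min
Sensible, feed 23.3→25 °C: 16.127 kJ/min
Outlet flows (mol/min): A 10.776, B 40.662
Sensible, products 25→74.6 °C: 569.35 kJ/min
Q = ΔH = -3204.2 kJ/min = -53.404 kW
Heat removed = 53.404 kW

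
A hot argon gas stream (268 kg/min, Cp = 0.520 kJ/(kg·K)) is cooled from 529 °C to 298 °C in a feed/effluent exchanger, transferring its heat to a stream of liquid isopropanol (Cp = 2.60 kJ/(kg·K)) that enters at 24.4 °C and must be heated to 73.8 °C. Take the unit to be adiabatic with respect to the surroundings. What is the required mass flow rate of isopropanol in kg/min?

Heat released by hot stream: Q = 268 × 0.520 × (529 − 298) = 32192 kJ/min
Energy balance on cold side (adiabatic exchanger): Q = ṁ_c·Cp_c·(T_c,out − T_c,in)
ṁ_c = 32192 / [2.60 × (73.8 − 24.4)] = 250.64 kg/min

ṁ_c = 251 kg/min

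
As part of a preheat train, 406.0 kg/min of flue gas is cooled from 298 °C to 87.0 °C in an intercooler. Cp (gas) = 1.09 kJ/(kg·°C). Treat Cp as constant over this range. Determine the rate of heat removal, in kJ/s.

Q = ṁ·Cp·ΔT = 406.0 × 1.09 × (87.0 − 298) = -93376 kJ/min
Converting: 93376 / 60 s = 1556.3 kW

Q_c = 1560 kJ/s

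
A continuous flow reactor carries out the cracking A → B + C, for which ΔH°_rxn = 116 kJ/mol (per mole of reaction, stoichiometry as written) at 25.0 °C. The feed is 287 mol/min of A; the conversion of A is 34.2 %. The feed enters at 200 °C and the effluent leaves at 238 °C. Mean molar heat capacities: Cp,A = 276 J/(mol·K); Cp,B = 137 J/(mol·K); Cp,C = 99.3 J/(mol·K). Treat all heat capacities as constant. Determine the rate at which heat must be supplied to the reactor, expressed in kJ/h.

Q_in = 814000 kJ/h

Extent of reaction ξ = 0.342 × 287 = 98.154 mol/min
Reaction term: ξ·ΔH°_rxn = 98.154 × 116 = 11386 kJ/min
Sensible, feed 200→25 °C: -13862 kJ/min
Outlet flows (mol/min): A 188.85, B 98.154, C 98.154
Sensible, products 25→238 °C: 16042 kJ/min
Q = ΔH = 13566 kJ/min = 226.1 kW
Heat supplied = 813960 kJ/h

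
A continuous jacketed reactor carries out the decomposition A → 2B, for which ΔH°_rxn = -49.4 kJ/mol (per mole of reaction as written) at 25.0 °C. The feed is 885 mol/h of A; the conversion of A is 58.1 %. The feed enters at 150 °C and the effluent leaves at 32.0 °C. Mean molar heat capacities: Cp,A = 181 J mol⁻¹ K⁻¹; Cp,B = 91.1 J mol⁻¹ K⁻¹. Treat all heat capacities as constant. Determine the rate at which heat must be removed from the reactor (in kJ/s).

Q_out = 12.3 kJ/s

Extent of reaction ξ = 0.581 × 885 = 514.18 mol/h
Reaction term: ξ·ΔH°_rxn = 514.18 × -49.4 = -25401 kJ/h
Sensible, feed 150→25 °C: -20023 kJ/h
Outlet flows (mol/h): A 370.82, B 1028.4
Sensible, products 25→32.0 °C: 1125.6 kJ/h
Q = ΔH = -44298 kJ/h = -12.305 kW
Heat removed = 12.305 kJ/s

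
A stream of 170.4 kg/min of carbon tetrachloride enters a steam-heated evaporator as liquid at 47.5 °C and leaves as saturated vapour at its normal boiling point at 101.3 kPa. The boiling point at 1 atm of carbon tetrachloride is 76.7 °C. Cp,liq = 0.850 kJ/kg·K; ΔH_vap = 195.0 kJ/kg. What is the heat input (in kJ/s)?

Q = 624 kJ/s

liquid 47.5→76.7 °C: 24.82 kJ/kg
vaporisation at 76.7 °C: 195 kJ/kg
Δh = 24.82 + 195 = 219.82 kJ/kg
Q = ṁ·Δh = 170.4 kg/min × 219.82 kJ/kg = 37457 kJ/min
|Q| = 624.29 kW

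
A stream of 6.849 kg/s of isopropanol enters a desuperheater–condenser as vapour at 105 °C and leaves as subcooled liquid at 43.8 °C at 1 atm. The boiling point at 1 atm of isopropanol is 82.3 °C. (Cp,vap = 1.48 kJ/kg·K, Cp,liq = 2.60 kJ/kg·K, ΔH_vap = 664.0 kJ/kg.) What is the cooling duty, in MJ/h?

Q_c = 19700 MJ/h

vapour 105→82.3 °C: -33.596 kJ/kg
condensation at 82.3 °C: -664 kJ/kg
liquid 82.3→43.8 °C: -100.1 kJ/kg
Δh = -33.596 + -664 + -100.1 = -797.7 kJ/kg
Q = ṁ·Δh = 6.849 kg/s × -797.7 kJ/kg = -5463.4 kJ/s
|Q| = 5463.4 kW = 19668 MJ/h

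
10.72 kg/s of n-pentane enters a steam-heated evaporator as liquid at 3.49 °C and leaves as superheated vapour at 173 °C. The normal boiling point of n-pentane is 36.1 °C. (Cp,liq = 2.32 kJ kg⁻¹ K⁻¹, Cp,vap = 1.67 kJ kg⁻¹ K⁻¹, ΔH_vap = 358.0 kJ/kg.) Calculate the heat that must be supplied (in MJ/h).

liquid 3.49→36.1 °C: 75.655 kJ/kg
vaporisation at 36.1 °C: 358 kJ/kg
vapour 36.1→173 °C: 228.62 kJ/kg
Δh = 75.655 + 358 + 228.62 = 662.28 kJ/kg
Q = ṁ·Δh = 10.72 kg/s × 662.28 kJ/kg = 7099.6 kJ/s
|Q| = 7099.6 kW = 25559 MJ/h

Q = 25600 MJ/h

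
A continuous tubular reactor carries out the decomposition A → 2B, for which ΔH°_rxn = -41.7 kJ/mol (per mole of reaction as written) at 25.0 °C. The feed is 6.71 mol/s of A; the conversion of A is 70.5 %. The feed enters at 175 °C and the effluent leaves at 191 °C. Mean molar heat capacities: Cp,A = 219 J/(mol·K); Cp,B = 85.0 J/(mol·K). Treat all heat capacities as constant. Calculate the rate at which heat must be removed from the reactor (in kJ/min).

Extent of reaction ξ = 0.705 × 6.71 = 4.7306 mol/s
Reaction term: ξ·ΔH°_rxn = 4.7306 × -41.7 = -197.26 kJ/s
Sensible, feed 175→25 °C: -220.42 kJ/s
Outlet flows (mol/s): A 1.9794, B 9.4611
Sensible, products 25→191 °C: 205.46 kJ/s
Q = ΔH = -212.23 kJ/s = -212.23 kW
Heat removed = 12734 kJ/min

Q_out = 12700 kJ/min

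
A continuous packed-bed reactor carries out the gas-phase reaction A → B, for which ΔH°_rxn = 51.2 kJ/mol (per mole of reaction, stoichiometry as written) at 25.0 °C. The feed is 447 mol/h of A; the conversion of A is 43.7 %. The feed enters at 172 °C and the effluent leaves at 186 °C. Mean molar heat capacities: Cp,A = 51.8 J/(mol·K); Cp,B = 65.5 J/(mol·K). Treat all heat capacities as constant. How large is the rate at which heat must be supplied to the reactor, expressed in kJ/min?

Extent of reaction ξ = 0.437 × 447 = 195.34 mol/h
Reaction term: ξ·ΔH°_rxn = 195.34 × 51.2 = 10001 kJ/h
Sensible, feed 172→25 °C: -3403.7 kJ/h
Outlet flows (mol/h): A 251.66, B 195.34
Sensible, products 25→186 °C: 4158.7 kJ/h
Q = ΔH = 10756 kJ/h = 2.9879 kW
Heat supplied = 179.27 kJ/min

Q_in = 179 kJ/min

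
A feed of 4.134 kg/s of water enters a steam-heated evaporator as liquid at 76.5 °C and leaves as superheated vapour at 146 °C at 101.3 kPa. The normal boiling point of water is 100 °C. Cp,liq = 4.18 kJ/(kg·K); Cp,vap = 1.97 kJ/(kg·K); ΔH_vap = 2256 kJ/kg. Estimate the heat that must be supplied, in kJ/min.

Q = 606000 kJ/min

liquid 76.5→100 °C: 98.23 kJ/kg
vaporisation at 100 °C: 2256 kJ/kg
vapour 100→146 °C: 90.62 kJ/kg
Δh = 98.23 + 2256 + 90.62 = 2444.8 kJ/kg
Q = ṁ·Δh = 4.134 kg/s × 2444.8 kJ/kg = 10107 kJ/s
|Q| = 10107 kW = 606420 kJ/min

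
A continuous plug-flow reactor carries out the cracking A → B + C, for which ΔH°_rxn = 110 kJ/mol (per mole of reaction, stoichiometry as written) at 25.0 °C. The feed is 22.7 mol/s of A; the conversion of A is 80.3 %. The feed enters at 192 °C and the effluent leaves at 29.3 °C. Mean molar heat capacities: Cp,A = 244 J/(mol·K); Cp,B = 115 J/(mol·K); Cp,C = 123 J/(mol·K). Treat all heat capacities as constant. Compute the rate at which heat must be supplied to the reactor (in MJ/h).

Extent of reaction ξ = 0.803 × 22.7 = 18.228 mol/s
Reaction term: ξ·ΔH°_rxn = 18.228 × 110 = 2005.1 kJ/s
Sensible, feed 192→25 °C: -924.98 kJ/s
Outlet flows (mol/s): A 4.4719, B 18.228, C 18.228
Sensible, products 25→29.3 °C: 23.347 kJ/s
Q = ΔH = 1103.5 kJ/s = 1103.5 kW
Heat supplied = 3972.4 MJ/h

Q_in = 3970 MJ/h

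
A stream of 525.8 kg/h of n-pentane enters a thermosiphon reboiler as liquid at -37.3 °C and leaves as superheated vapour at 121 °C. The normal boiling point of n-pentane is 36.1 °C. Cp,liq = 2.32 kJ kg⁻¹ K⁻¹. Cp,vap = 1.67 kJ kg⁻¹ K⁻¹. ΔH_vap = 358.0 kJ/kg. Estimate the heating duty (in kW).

liquid -37.3→36.1 °C: 170.29 kJ/kg
vaporisation at 36.1 °C: 358 kJ/kg
vapour 36.1→121 °C: 141.78 kJ/kg
Δh = 170.29 + 358 + 141.78 = 670.07 kJ/kg
Q = ṁ·Δh = 525.8 kg/h × 670.07 kJ/kg = 352320 kJ/h
|Q| = 97.868 kW

Q = 97.9 kW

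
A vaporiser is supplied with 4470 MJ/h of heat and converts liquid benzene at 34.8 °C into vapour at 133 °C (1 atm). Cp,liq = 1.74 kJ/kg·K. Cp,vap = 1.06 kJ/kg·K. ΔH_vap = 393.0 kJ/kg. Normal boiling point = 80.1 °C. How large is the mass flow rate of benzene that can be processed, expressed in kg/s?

ṁ = 2.35 kg/s

Δh = 1.74×(80.1−34.8) + 393.0 + 1.06×(133−80.1) = 527.9 kJ/kg
Q = 4470 MJ/h = 1241.7 kJ/s = 1241.7 kJ/s
ṁ = Q/Δh = 1241.7 / 527.9 = 2.3521 kg/s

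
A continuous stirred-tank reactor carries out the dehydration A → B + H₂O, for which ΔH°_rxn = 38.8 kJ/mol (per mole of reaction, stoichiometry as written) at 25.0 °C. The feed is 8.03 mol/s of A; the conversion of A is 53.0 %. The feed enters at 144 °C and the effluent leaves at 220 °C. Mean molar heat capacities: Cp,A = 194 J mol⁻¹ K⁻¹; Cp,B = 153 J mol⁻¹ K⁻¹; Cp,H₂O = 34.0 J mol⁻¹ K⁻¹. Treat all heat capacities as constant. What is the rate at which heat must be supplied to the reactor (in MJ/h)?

Extent of reaction ξ = 0.530 × 8.03 = 4.2559 mol/s
Reaction term: ξ·ΔH°_rxn = 4.2559 × 38.8 = 165.13 kJ/s
Sensible, feed 144→25 °C: -185.38 kJ/s
Outlet flows (mol/s): A 3.7741, B 4.2559, H₂O 4.2559
Sensible, products 25→220 °C: 297.97 kJ/s
Q = ΔH = 277.71 kJ/s = 277.71 kW
Heat supplied = 999.77 MJ/h

Q_in = 1000 MJ/h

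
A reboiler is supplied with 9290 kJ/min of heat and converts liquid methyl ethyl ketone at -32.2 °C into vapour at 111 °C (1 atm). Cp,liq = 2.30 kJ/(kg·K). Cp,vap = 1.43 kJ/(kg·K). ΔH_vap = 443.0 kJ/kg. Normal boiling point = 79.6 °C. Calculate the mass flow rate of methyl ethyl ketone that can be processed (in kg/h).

Δh = 2.30×(79.6−-32.2) + 443.0 + 1.43×(111−79.6) = 745.04 kJ/kg
Q = 9290 kJ/min = 154.83 kJ/s = 557400 kJ/h
ṁ = Q/Δh = 557400 / 745.04 = 748.15 kg/h

ṁ = 748 kg/h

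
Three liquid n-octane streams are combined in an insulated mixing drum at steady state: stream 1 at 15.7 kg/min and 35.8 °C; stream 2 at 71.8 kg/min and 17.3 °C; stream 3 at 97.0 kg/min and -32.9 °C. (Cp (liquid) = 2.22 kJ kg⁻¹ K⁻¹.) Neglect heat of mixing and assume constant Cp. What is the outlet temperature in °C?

No heat crosses the boundary, so H_out = H_in.
T_out = Σ ṁᵢCp,ᵢTᵢ / Σ ṁᵢCp,ᵢ
      = -3079.4 / 409.59 = -7.5182 °C

T_out = -7.52 °C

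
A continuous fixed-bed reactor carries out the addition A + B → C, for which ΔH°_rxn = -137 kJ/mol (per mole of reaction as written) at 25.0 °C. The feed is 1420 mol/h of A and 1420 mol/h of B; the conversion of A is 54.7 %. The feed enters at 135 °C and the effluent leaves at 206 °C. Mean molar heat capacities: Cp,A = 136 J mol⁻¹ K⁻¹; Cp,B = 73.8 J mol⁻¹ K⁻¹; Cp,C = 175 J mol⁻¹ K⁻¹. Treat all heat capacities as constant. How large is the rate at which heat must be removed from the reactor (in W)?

Extent of reaction ξ = 0.547 × 1420 = 776.74 mol/h
Reaction term: ξ·ΔH°_rxn = 776.74 × -137 = -106410 kJ/h
Sensible, feed 135→25 °C: -32771 kJ/h
Outlet flows (mol/h): A 643.26, B 643.26, C 776.74
Sensible, products 25→206 °C: 49030 kJ/h
Q = ΔH = -90154 kJ/h = -25.043 kW
Heat removed = 25043 W

Q_out = 25000 W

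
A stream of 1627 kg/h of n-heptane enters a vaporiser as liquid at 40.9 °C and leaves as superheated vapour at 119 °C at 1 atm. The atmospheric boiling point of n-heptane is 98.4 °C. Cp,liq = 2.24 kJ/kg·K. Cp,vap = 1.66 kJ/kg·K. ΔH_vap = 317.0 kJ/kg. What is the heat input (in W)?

Q = 217000 W

liquid 40.9→98.4 °C: 128.8 kJ/kg
vaporisation at 98.4 °C: 317 kJ/kg
vapour 98.4→119 °C: 34.196 kJ/kg
Δh = 128.8 + 317 + 34.196 = 480 kJ/kg
Q = ṁ·Δh = 1627 kg/h × 480 kJ/kg = 780950 kJ/h
|Q| = 216.93 kW = 216930 W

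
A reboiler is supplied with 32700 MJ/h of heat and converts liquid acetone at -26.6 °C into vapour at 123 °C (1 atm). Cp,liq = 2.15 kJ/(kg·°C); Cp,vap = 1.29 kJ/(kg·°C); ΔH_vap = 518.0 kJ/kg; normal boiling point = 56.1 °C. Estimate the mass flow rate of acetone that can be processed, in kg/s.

ṁ = 11.6 kg/s

Δh = 2.15×(56.1−-26.6) + 518.0 + 1.29×(123−56.1) = 782.11 kJ/kg
Q = 32700 MJ/h = 9083.3 kJ/s = 9083.3 kJ/s
ṁ = Q/Δh = 9083.3 / 782.11 = 11.614 kg/s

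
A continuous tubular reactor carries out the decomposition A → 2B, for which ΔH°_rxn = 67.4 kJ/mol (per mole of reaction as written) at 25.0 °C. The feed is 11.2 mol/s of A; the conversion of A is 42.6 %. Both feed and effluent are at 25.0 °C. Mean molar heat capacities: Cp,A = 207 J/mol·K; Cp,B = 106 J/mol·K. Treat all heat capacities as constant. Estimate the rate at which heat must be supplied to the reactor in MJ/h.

Extent of reaction ξ = 0.426 × 11.2 = 4.7712 mol/s
Reaction term: ξ·ΔH°_rxn = 4.7712 × 67.4 = 321.58 kJ/s
Q = ΔH = 321.58 kJ/s = 321.58 kW
Heat supplied = 1157.7 MJ/h

Q_in = 1160 MJ/h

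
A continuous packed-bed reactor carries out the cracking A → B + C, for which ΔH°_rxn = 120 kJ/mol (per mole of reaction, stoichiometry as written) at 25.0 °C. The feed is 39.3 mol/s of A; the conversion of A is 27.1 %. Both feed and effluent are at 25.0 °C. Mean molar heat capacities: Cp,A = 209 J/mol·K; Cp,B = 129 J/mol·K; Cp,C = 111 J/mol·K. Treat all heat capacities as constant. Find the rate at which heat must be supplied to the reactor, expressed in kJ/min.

Extent of reaction ξ = 0.271 × 39.3 = 10.65 mol/s
Reaction term: ξ·ΔH°_rxn = 10.65 × 120 = 1278 kJ/s
Q = ΔH = 1278 kJ/s = 1278 kW
Heat supplied = 76682 kJ/min

Q_in = 76700 kJ/min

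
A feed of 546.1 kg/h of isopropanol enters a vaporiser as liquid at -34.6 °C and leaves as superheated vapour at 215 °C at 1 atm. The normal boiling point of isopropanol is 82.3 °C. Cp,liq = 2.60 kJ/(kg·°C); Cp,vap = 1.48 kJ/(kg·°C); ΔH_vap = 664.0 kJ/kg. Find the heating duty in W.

Q = 177000 W

liquid -34.6→82.3 °C: 303.94 kJ/kg
vaporisation at 82.3 °C: 664 kJ/kg
vapour 82.3→215 °C: 196.4 kJ/kg
Δh = 303.94 + 664 + 196.4 = 1164.3 kJ/kg
Q = ṁ·Δh = 546.1 kg/h × 1164.3 kJ/kg = 635840 kJ/h
|Q| = 176.62 kW = 176620 W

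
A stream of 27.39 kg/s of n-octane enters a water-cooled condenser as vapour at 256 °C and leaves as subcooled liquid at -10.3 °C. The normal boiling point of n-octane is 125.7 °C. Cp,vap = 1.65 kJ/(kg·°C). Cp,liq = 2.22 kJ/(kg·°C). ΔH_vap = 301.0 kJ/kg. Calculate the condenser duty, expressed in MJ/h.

vapour 256→125.7 °C: -215 kJ/kg
condensation at 125.7 °C: -301 kJ/kg
liquid 125.7→-10.3 °C: -301.92 kJ/kg
Δh = -215 + -301 + -301.92 = -817.91 kJ/kg
Q = ṁ·Δh = 27.39 kg/s × -817.91 kJ/kg = -22403 kJ/s
|Q| = 22403 kW = 80650 MJ/h

Q_c = 80600 MJ/h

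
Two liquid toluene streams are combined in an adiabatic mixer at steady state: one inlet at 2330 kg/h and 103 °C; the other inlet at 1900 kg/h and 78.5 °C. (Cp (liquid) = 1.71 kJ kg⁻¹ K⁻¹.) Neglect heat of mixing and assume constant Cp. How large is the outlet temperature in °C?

T_out = 92.0 °C

Energy balance with Q = 0: Σ ṁᵢCp,ᵢ(T_out − Tᵢ) = 0
T_out = Σ ṁᵢCp,ᵢTᵢ / Σ ṁᵢCp,ᵢ
      = 665430 / 7233.3 = 91.995 °C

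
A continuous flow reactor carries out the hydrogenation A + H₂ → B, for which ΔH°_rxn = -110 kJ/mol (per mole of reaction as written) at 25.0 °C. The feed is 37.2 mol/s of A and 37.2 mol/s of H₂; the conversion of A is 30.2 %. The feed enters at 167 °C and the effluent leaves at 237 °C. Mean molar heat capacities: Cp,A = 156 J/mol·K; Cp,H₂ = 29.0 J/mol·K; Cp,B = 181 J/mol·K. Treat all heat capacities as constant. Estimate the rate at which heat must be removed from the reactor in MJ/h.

Extent of reaction ξ = 0.302 × 37.2 = 11.234 mol/s
Reaction term: ξ·ΔH°_rxn = 11.234 × -110 = -1235.8 kJ/s
Sensible, feed 167→25 °C: -977.24 kJ/s
Outlet flows (mol/s): A 25.966, H₂ 25.966, B 11.234
Sensible, products 25→237 °C: 1449.5 kJ/s
Q = ΔH = -763.57 kJ/s = -763.57 kW
Heat removed = 2748.9 MJ/h

Q_out = 2750 MJ/h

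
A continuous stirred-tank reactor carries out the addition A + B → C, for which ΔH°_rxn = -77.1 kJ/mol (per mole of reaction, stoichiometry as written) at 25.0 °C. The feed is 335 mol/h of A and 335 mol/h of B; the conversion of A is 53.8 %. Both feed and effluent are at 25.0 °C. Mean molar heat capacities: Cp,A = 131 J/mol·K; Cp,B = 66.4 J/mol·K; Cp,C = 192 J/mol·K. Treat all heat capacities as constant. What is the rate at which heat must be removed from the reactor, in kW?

Q_out = 3.86 kW

Extent of reaction ξ = 0.538 × 335 = 180.23 mol/h
Reaction term: ξ·ΔH°_rxn = 180.23 × -77.1 = -13896 kJ/h
Q = ΔH = -13896 kJ/h = -3.8599 kW
Heat removed = 3.8599 kW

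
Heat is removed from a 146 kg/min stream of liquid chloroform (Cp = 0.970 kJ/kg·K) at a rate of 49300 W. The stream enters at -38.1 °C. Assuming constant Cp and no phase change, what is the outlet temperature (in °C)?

T_out = -59.0 °C

Q = 49300 W = 2958 kJ/min
ΔT = Q/(ṁ·Cp) = 2958/(146×0.970) = 20.887 K
T_out = -38.1 − 20.887 = -58.987 °C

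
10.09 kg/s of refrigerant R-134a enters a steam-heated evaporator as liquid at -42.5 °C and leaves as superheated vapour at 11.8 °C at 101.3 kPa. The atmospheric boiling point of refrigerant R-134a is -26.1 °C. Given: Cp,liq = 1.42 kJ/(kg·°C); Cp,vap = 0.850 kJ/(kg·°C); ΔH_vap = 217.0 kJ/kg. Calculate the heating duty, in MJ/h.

liquid -42.5→-26.1 °C: 23.288 kJ/kg
vaporisation at -26.1 °C: 217 kJ/kg
vapour -26.1→11.8 °C: 32.215 kJ/kg
Δh = 23.288 + 217 + 32.215 = 272.5 kJ/kg
Q = ṁ·Δh = 10.09 kg/s × 272.5 kJ/kg = 2749.6 kJ/s
|Q| = 2749.6 kW = 9898.4 MJ/h

Q = 9900 MJ/h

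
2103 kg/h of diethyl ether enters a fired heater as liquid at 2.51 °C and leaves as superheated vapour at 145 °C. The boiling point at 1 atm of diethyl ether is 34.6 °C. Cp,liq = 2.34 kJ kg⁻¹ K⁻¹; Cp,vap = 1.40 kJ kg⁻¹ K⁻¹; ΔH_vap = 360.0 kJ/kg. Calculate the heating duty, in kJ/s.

liquid 2.51→34.6 °C: 75.091 kJ/kg
vaporisation at 34.6 °C: 360 kJ/kg
vapour 34.6→145 °C: 154.56 kJ/kg
Δh = 75.091 + 360 + 154.56 = 589.65 kJ/kg
Q = ṁ·Δh = 2103 kg/h × 589.65 kJ/kg = 1.24e+06 kJ/h
|Q| = 344.45 kW

Q = 344 kJ/s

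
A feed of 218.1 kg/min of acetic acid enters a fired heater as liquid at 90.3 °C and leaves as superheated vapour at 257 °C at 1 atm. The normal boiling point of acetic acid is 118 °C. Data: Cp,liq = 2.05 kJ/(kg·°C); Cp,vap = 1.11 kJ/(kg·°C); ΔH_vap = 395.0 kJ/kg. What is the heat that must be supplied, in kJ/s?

Q = 2200 kJ/s

liquid 90.3→118 °C: 56.785 kJ/kg
vaporisation at 118 °C: 395 kJ/kg
vapour 118→257 °C: 154.29 kJ/kg
Δh = 56.785 + 395 + 154.29 = 606.08 kJ/kg
Q = ṁ·Δh = 218.1 kg/min × 606.08 kJ/kg = 132180 kJ/min
|Q| = 2203.1 kW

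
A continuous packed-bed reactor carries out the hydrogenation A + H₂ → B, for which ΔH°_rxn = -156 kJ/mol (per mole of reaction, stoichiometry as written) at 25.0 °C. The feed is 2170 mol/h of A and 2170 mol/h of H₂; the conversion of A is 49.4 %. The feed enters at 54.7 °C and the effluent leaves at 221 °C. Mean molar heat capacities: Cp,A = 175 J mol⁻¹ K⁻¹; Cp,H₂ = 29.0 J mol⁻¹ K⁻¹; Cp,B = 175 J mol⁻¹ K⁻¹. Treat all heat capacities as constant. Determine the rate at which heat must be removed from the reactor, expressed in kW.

Q_out = 27.7 kW

Extent of reaction ξ = 0.494 × 2170 = 1072 mol/h
Reaction term: ξ·ΔH°_rxn = 1072 × -156 = -167230 kJ/h
Sensible, feed 54.7→25 °C: -13148 kJ/h
Outlet flows (mol/h): A 1098, H₂ 1098, B 1072
Sensible, products 25→221 °C: 80672 kJ/h
Q = ΔH = -99704 kJ/h = -27.696 kW
Heat removed = 27.696 kW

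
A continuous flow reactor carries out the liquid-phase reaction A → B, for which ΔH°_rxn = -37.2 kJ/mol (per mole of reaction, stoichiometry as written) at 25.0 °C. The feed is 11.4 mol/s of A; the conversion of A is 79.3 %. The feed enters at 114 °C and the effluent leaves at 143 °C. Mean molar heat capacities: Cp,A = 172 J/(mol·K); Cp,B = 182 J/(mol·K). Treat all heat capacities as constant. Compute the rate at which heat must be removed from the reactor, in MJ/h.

Extent of reaction ξ = 0.793 × 11.4 = 9.0402 mol/s
Reaction term: ξ·ΔH°_rxn = 9.0402 × -37.2 = -336.3 kJ/s
Sensible, feed 114→25 °C: -174.51 kJ/s
Outlet flows (mol/s): A 2.3598, B 9.0402
Sensible, products 25→143 °C: 242.04 kJ/s
Q = ΔH = -268.76 kJ/s = -268.76 kW
Heat removed = 967.55 MJ/h

Q_out = 968 MJ/h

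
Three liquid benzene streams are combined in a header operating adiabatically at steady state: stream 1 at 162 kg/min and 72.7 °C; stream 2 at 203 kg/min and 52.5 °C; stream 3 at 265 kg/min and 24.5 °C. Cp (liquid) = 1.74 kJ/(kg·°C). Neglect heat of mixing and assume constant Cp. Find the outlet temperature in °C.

T_out = 45.9 °C

Adiabatic, steady state ⇒ Σ ṁᵢCp,ᵢ(T_out − Tᵢ) = 0
T_out = Σ ṁᵢCp,ᵢTᵢ / Σ ṁᵢCp,ᵢ
      = 50334 / 1096.2 = 45.917 °C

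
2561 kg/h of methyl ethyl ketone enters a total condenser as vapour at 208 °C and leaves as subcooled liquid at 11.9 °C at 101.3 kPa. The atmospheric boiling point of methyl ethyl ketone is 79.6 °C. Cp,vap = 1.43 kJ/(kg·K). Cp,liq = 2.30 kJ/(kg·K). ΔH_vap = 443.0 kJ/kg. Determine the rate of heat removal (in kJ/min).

vapour 208→79.6 °C: -183.61 kJ/kg
condensation at 79.6 °C: -443 kJ/kg
liquid 79.6→11.9 °C: -155.71 kJ/kg
Δh = -183.61 + -443 + -155.71 = -782.32 kJ/kg
Q = ṁ·Δh = 2561 kg/h × -782.32 kJ/kg = -2.0035e+06 kJ/h
|Q| = 556.54 kW = 33392 kJ/min

Q_c = 33400 kJ/min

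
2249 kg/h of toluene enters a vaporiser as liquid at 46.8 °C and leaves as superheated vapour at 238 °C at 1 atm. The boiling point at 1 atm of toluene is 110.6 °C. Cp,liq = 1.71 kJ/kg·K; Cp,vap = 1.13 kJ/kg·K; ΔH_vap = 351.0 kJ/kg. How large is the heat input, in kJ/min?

Q = 22600 kJ/min

liquid 46.8→110.6 °C: 109.1 kJ/kg
vaporisation at 110.6 °C: 351 kJ/kg
vapour 110.6→238 °C: 143.96 kJ/kg
Δh = 109.1 + 351 + 143.96 = 604.06 kJ/kg
Q = ṁ·Δh = 2249 kg/h × 604.06 kJ/kg = 1.3585e+06 kJ/h
|Q| = 377.37 kW = 22642 kJ/min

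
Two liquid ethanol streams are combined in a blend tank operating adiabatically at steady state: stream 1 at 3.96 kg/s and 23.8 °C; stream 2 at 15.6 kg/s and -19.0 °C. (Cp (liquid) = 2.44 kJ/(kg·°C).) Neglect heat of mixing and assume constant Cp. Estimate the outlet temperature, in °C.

No heat crosses the boundary, so H_out = H_in.
Σ ṁᵢCp,ᵢTᵢ = 3.96×2.44×23.8 + 15.6×2.44×-19.0 = -493.25
Σ ṁᵢCp,ᵢ = 3.96×2.44 + 15.6×2.44 = 47.726
T_out = -493.25 / 47.726 = -10.335 °C

T_out = -10.3 °C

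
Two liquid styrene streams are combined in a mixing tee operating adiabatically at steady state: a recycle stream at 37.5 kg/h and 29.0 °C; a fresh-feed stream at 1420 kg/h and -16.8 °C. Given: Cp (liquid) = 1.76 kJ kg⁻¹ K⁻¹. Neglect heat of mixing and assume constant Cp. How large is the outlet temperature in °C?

T_out = -15.6 °C

No heat crosses the boundary, so H_out = H_in.
Σ ṁᵢCp,ᵢTᵢ = 37.5×1.76×29.0 + 1420×1.76×-16.8 = -40073
Σ ṁᵢCp,ᵢ = 37.5×1.76 + 1420×1.76 = 2565.2
T_out = -40073 / 2565.2 = -15.622 °C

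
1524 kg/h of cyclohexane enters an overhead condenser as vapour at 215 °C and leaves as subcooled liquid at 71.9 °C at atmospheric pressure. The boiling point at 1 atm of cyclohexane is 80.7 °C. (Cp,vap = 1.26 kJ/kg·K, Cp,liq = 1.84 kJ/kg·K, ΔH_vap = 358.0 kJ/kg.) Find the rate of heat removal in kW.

Q_c = 230 kW

vapour 215→80.7 °C: -169.22 kJ/kg
condensation at 80.7 °C: -358 kJ/kg
liquid 80.7→71.9 °C: -16.192 kJ/kg
Δh = -169.22 + -358 + -16.192 = -543.41 kJ/kg
Q = ṁ·Δh = 1524 kg/h × -543.41 kJ/kg = -828160 kJ/h
|Q| = 230.04 kW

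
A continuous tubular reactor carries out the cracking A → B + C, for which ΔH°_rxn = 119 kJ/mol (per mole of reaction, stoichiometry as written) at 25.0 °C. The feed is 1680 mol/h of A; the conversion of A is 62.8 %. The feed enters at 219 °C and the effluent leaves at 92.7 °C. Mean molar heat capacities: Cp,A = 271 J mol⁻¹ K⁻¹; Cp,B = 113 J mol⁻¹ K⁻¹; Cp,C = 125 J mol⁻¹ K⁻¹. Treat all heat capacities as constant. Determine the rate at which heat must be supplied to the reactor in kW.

Q_in = 18.2 kW

Extent of reaction ξ = 0.628 × 1680 = 1055 mol/h
Reaction term: ξ·ΔH°_rxn = 1055 × 119 = 125550 kJ/h
Sensible, feed 219→25 °C: -88324 kJ/h
Outlet flows (mol/h): A 624.96, B 1055, C 1055
Sensible, products 25→92.7 °C: 28465 kJ/h
Q = ΔH = 65691 kJ/h = 18.247 kW
Heat supplied = 18.247 kW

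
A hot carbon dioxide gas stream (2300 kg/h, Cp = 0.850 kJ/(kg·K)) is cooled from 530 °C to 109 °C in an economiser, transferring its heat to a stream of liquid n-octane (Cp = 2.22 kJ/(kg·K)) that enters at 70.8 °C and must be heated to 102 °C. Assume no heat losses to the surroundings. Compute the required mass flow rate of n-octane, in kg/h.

Heat released by hot stream: Q = 2300 × 0.850 × (530 − 109) = 823060 kJ/h
Energy balance on cold side (adiabatic exchanger): Q = ṁ_c·Cp_c·(T_c,out − T_c,in)
ṁ_c = 823060 / [2.22 × (102 − 70.8)] = 11883 kg/h

ṁ_c = 11900 kg/h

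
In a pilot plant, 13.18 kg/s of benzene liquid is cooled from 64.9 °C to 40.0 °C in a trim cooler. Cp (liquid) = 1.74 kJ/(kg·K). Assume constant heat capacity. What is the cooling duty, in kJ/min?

Q_c = 34300 kJ/min

Q = ṁ·Cp·ΔT = 13.18 × 1.74 × (40.0 − 64.9) = -571.04 kJ/s
Cooling duty = 34262 kJ/min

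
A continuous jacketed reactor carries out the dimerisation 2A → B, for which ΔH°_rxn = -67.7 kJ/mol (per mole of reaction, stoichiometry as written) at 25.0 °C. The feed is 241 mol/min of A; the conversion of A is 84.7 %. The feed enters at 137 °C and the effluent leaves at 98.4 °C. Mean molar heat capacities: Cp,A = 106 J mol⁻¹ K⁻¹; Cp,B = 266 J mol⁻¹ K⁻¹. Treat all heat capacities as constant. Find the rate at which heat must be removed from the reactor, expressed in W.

Q_out = 125000 W

Extent of reaction ξ = 0.847 × 241 / 2 = 102.06 mol/min
Reaction term: ξ·ΔH°_rxn = 102.06 × -67.7 = -6909.7 kJ/min
Sensible, feed 137→25 °C: -2861.2 kJ/min
Outlet flows (mol/min): A 36.873, B 102.06
Sensible, products 25→98.4 °C: 2279.6 kJ/min
Q = ΔH = -7491.2 kJ/min = -124.85 kW
Heat removed = 124850 W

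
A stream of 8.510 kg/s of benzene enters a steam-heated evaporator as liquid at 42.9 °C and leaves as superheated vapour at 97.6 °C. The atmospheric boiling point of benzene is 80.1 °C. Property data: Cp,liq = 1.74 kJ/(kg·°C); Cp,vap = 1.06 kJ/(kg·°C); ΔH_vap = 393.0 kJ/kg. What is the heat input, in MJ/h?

Q = 14600 MJ/h

liquid 42.9→80.1 °C: 64.728 kJ/kg
vaporisation at 80.1 °C: 393 kJ/kg
vapour 80.1→97.6 °C: 18.55 kJ/kg
Δh = 64.728 + 393 + 18.55 = 476.28 kJ/kg
Q = ṁ·Δh = 8.510 kg/s × 476.28 kJ/kg = 4053.1 kJ/s
|Q| = 4053.1 kW = 14591 MJ/h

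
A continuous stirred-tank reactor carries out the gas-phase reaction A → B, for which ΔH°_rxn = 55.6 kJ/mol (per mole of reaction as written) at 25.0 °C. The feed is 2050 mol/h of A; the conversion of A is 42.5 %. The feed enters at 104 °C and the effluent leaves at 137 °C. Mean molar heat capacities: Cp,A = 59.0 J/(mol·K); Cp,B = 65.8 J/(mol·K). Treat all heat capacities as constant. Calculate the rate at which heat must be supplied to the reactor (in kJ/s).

Q_in = 14.7 kJ/s

Extent of reaction ξ = 0.425 × 2050 = 871.25 mol/h
Reaction term: ξ·ΔH°_rxn = 871.25 × 55.6 = 48442 kJ/h
Sensible, feed 104→25 °C: -9555 kJ/h
Outlet flows (mol/h): A 1178.8, B 871.25
Sensible, products 25→137 °C: 14210 kJ/h
Q = ΔH = 53096 kJ/h = 14.749 kW
Heat supplied = 14.749 kJ/s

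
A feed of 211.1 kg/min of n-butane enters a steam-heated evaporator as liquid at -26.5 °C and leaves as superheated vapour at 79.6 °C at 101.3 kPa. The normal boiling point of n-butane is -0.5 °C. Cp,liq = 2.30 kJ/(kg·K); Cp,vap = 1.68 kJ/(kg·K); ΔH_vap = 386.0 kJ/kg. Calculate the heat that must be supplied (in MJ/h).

Q = 7350 MJ/h

liquid -26.5→-0.5 °C: 59.8 kJ/kg
vaporisation at -0.5 °C: 386 kJ/kg
vapour -0.5→79.6 °C: 134.57 kJ/kg
Δh = 59.8 + 386 + 134.57 = 580.37 kJ/kg
Q = ṁ·Δh = 211.1 kg/min × 580.37 kJ/kg = 122520 kJ/min
|Q| = 2041.9 kW = 7350.9 MJ/h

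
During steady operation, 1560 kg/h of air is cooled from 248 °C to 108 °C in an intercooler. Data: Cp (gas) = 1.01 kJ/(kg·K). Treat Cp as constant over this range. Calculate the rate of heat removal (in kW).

Q = ṁ·Cp·ΔT = 1560 × 1.01 × (108 − 248) = -220580 kJ/h
Converting: 220580 / 3600 s = 61.273 kW

Q_c = 61.3 kW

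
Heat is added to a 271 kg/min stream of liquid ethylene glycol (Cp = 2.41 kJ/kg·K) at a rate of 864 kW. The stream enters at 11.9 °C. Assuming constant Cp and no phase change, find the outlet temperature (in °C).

Q = 864 kW = 51840 kJ/min
ΔT = Q/(ṁ·Cp) = 51840/(271×2.41) = 79.374 K
T_out = 11.9 + 79.374 = 91.274 °C

T_out = 91.3 °C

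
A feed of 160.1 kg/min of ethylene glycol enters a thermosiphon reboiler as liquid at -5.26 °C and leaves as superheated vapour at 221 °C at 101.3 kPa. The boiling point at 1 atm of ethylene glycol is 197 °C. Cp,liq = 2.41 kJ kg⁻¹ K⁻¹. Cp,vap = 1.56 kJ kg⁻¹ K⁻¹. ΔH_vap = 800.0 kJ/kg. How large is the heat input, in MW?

Q = 3.54 MW

liquid -5.26→197 °C: 487.45 kJ/kg
vaporisation at 197 °C: 800 kJ/kg
vapour 197→221 °C: 37.44 kJ/kg
Δh = 487.45 + 800 + 37.44 = 1324.9 kJ/kg
Q = ṁ·Δh = 160.1 kg/min × 1324.9 kJ/kg = 212110 kJ/min
|Q| = 3535.2 kW = 3.5352 MW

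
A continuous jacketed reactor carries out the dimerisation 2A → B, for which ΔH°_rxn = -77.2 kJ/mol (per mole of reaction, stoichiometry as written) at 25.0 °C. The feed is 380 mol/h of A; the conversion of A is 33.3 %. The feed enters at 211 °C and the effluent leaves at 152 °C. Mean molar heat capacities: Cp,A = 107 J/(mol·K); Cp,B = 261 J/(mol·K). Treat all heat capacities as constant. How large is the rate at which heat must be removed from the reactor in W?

Q_out = 1920 W

Extent of reaction ξ = 0.333 × 380 / 2 = 63.27 mol/h
Reaction term: ξ·ΔH°_rxn = 63.27 × -77.2 = -4884.4 kJ/h
Sensible, feed 211→25 °C: -7562.8 kJ/h
Outlet flows (mol/h): A 253.46, B 63.27
Sensible, products 25→152 °C: 5541.5 kJ/h
Q = ΔH = -6905.7 kJ/h = -1.9183 kW
Heat removed = 1918.3 W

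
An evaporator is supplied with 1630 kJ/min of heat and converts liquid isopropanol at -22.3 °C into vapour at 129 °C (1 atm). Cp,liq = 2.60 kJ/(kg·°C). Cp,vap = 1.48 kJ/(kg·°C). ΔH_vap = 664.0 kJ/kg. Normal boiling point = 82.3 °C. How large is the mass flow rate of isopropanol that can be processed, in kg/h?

Δh = 2.60×(82.3−-22.3) + 664.0 + 1.48×(129−82.3) = 1005.1 kJ/kg
Q = 1630 kJ/min = 27.167 kJ/s = 97800 kJ/h
ṁ = Q/Δh = 97800 / 1005.1 = 97.306 kg/h

ṁ = 97.3 kg/h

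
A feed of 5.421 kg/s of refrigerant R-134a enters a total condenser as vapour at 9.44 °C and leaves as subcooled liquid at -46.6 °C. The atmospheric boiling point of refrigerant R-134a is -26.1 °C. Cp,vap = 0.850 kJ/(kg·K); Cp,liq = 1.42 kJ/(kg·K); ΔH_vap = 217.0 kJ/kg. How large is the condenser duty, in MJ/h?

vapour 9.44→-26.1 °C: -30.209 kJ/kg
condensation at -26.1 °C: -217 kJ/kg
liquid -26.1→-46.6 °C: -29.11 kJ/kg
Δh = -30.209 + -217 + -29.11 = -276.32 kJ/kg
Q = ṁ·Δh = 5.421 kg/s × -276.32 kJ/kg = -1497.9 kJ/s
|Q| = 1497.9 kW = 5392.5 MJ/h

Q_c = 5390 MJ/h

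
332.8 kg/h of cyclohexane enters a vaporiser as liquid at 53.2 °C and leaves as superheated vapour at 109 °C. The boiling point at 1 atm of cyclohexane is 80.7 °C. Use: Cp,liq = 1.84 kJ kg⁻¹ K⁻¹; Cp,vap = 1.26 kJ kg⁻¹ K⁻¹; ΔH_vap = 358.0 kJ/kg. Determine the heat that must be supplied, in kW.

Q = 41.1 kW

liquid 53.2→80.7 °C: 50.6 kJ/kg
vaporisation at 80.7 °C: 358 kJ/kg
vapour 80.7→109 °C: 35.658 kJ/kg
Δh = 50.6 + 358 + 35.658 = 444.26 kJ/kg
Q = ṁ·Δh = 332.8 kg/h × 444.26 kJ/kg = 147850 kJ/h
|Q| = 41.069 kW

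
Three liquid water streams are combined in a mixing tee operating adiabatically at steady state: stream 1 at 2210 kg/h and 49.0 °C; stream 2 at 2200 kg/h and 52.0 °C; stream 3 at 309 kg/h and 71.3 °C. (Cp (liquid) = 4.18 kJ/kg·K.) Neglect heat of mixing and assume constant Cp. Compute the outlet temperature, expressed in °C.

No heat crosses the boundary, so H_out = H_in.
T_out = Σ ṁᵢCp,ᵢTᵢ / Σ ṁᵢCp,ᵢ
      = 1.0229e+06 / 19725 = 51.859 °C

T_out = 51.9 °C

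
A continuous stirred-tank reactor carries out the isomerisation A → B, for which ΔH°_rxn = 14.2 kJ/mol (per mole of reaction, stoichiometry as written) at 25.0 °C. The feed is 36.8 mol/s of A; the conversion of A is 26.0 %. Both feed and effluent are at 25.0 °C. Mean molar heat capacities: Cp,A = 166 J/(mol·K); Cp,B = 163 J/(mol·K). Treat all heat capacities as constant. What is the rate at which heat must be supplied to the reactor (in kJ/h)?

Q_in = 489000 kJ/h

Extent of reaction ξ = 0.260 × 36.8 = 9.568 mol/s
Reaction term: ξ·ΔH°_rxn = 9.568 × 14.2 = 135.87 kJ/s
Q = ΔH = 135.87 kJ/s = 135.87 kW
Heat supplied = 489120 kJ/h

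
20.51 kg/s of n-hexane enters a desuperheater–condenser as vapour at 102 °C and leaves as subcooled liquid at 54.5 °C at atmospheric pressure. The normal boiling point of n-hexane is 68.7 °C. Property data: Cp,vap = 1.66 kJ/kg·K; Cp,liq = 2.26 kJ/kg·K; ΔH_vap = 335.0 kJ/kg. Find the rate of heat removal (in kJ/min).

Q_c = 520000 kJ/min

vapour 102→68.7 °C: -55.278 kJ/kg
condensation at 68.7 °C: -335 kJ/kg
liquid 68.7→54.5 °C: -32.092 kJ/kg
Δh = -55.278 + -335 + -32.092 = -422.37 kJ/kg
Q = ṁ·Δh = 20.51 kg/s × -422.37 kJ/kg = -8662.8 kJ/s
|Q| = 8662.8 kW = 519770 kJ/min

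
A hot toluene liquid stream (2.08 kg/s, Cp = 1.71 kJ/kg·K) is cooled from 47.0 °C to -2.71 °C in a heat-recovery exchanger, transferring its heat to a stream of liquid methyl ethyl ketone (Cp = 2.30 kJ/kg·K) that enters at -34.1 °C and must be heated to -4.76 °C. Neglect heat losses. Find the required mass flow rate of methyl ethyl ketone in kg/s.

ṁ_c = 2.62 kg/s

Heat released by hot stream: Q = 2.08 × 1.71 × (47.0 − -2.71) = 176.81 kJ/s
Energy balance on cold side (adiabatic exchanger): Q = ṁ_c·Cp_c·(T_c,out − T_c,in)
ṁ_c = 176.81 / [2.30 × (-4.76 − -34.1)] = 2.6201 kg/s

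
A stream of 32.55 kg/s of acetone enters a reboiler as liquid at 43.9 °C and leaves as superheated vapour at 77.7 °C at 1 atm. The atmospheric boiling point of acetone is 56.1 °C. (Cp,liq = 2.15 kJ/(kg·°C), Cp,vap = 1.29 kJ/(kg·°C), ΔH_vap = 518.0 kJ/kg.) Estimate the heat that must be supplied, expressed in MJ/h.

Q = 67000 MJ/h

liquid 43.9→56.1 °C: 26.23 kJ/kg
vaporisation at 56.1 °C: 518 kJ/kg
vapour 56.1→77.7 °C: 27.864 kJ/kg
Δh = 26.23 + 518 + 27.864 = 572.09 kJ/kg
Q = ṁ·Δh = 32.55 kg/s × 572.09 kJ/kg = 18622 kJ/s
|Q| = 18622 kW = 67038 MJ/h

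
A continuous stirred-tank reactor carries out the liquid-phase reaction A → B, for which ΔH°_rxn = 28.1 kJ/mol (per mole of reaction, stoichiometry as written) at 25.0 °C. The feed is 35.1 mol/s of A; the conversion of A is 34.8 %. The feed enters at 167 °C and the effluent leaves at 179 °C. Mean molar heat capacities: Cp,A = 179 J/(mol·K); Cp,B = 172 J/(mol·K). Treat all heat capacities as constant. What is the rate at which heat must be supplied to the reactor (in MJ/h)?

Q_in = 1460 MJ/h

Extent of reaction ξ = 0.348 × 35.1 = 12.215 mol/s
Reaction term: ξ·ΔH°_rxn = 12.215 × 28.1 = 343.24 kJ/s
Sensible, feed 167→25 °C: -892.17 kJ/s
Outlet flows (mol/s): A 22.885, B 12.215
Sensible, products 25→179 °C: 954.4 kJ/s
Q = ΔH = 405.46 kJ/s = 405.46 kW
Heat supplied = 1459.7 MJ/h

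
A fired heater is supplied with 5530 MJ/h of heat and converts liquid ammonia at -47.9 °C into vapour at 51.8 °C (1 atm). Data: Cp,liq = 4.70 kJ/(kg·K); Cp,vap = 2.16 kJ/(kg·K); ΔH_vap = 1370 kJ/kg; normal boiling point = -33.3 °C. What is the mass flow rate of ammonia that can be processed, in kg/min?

Δh = 4.70×(-33.3−-47.9) + 1370 + 2.16×(51.8−-33.3) = 1622.4 kJ/kg
Q = 5530 MJ/h = 1536.1 kJ/s = 92167 kJ/min
ṁ = Q/Δh = 92167 / 1622.4 = 56.808 kg/min

ṁ = 56.8 kg/min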